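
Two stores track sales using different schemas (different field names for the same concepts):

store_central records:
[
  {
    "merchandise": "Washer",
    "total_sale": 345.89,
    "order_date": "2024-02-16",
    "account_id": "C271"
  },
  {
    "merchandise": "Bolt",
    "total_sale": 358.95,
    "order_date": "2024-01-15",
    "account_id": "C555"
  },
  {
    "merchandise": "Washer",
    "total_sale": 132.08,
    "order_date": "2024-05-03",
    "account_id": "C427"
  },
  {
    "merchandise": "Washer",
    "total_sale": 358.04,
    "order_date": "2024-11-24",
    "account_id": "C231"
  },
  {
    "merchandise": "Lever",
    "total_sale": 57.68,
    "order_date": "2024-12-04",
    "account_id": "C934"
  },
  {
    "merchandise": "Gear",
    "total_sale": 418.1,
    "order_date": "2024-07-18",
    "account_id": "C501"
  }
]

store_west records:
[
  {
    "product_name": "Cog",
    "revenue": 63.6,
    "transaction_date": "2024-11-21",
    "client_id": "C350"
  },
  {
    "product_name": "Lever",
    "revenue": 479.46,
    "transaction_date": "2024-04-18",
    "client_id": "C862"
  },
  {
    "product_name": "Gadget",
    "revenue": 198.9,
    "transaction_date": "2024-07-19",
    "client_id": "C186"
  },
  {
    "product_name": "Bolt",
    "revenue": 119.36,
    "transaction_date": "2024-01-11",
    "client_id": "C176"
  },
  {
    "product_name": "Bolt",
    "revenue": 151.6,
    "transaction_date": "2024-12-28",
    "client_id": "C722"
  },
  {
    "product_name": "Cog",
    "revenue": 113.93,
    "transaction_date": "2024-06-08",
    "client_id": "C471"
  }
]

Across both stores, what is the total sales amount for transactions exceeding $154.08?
2159.34

Schema mapping: "total_sale" (store_central) = "revenue" (store_west) = sale amount

Sum of sales > $154.08 in store_central: 1480.98
Sum of sales > $154.08 in store_west: 678.36

Total: 1480.98 + 678.36 = 2159.34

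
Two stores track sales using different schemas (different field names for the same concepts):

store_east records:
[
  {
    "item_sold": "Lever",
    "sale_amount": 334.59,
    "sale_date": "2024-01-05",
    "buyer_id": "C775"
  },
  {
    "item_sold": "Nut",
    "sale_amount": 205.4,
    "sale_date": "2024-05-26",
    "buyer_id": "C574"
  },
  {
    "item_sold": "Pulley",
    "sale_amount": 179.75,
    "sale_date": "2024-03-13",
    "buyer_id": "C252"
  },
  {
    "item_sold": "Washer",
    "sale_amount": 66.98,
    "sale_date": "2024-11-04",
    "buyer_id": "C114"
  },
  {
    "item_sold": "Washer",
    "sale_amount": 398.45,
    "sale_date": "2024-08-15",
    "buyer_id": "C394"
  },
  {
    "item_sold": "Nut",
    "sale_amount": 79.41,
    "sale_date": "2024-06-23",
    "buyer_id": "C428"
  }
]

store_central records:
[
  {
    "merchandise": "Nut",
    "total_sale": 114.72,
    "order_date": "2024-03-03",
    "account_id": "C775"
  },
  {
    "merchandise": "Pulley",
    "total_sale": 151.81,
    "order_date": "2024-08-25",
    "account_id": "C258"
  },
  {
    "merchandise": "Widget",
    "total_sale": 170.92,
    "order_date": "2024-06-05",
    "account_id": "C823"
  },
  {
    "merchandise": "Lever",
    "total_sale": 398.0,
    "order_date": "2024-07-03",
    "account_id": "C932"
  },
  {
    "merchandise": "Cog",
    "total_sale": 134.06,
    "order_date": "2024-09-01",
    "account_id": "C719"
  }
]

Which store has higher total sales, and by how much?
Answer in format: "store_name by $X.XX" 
store_east by $295.07

Schema mapping: "sale_amount" (store_east) = "total_sale" (store_central) = sale amount

Total for store_east: 1264.58
Total for store_central: 969.51

Difference: |1264.58 - 969.51| = 295.07
store_east has higher sales by $295.07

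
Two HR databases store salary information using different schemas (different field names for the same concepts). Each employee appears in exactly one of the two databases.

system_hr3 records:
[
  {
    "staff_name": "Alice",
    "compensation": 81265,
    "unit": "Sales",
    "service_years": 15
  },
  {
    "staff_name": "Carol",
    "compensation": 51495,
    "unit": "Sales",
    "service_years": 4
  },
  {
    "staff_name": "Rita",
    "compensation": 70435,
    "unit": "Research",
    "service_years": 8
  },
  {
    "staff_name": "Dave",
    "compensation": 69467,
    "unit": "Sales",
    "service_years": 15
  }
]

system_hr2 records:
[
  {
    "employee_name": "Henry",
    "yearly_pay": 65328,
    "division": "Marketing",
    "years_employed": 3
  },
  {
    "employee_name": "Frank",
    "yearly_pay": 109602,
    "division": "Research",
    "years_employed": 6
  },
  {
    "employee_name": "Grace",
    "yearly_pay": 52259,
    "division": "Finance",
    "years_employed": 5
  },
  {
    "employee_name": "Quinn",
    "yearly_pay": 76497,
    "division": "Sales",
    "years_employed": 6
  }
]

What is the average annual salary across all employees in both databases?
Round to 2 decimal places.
72043.50

Schema mapping: "compensation" (system_hr3) = "yearly_pay" (system_hr2) = annual salary

All salaries: [81265, 51495, 70435, 69467, 65328, 109602, 52259, 76497]
Sum: 576348
Count: 8
Average: 576348 / 8 = 72043.50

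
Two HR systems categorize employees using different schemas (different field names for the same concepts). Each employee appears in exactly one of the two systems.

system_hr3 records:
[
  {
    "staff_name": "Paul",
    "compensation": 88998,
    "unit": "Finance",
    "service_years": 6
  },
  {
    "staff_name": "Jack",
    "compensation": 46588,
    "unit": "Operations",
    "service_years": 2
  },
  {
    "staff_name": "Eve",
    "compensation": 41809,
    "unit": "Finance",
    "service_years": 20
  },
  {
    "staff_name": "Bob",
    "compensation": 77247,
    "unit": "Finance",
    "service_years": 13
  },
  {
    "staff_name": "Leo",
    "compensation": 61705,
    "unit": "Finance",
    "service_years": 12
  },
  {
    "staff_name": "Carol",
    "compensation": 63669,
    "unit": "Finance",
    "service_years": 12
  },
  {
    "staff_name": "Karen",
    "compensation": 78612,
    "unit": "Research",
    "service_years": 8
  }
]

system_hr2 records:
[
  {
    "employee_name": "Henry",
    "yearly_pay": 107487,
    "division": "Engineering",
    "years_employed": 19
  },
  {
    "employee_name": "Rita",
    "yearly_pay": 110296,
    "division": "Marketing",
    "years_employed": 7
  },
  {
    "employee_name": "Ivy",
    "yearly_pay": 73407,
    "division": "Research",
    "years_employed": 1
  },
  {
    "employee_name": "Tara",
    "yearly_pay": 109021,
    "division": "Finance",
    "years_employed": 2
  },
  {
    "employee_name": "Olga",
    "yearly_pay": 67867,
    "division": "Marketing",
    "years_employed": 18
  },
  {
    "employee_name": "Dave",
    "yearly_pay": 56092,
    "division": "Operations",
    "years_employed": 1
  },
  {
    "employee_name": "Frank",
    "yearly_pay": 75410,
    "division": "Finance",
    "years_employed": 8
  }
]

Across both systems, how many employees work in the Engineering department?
1

Schema mapping: "unit" (system_hr3) = "division" (system_hr2) = department

Engineering employees in system_hr3: 0
Engineering employees in system_hr2: 1

Total in Engineering: 0 + 1 = 1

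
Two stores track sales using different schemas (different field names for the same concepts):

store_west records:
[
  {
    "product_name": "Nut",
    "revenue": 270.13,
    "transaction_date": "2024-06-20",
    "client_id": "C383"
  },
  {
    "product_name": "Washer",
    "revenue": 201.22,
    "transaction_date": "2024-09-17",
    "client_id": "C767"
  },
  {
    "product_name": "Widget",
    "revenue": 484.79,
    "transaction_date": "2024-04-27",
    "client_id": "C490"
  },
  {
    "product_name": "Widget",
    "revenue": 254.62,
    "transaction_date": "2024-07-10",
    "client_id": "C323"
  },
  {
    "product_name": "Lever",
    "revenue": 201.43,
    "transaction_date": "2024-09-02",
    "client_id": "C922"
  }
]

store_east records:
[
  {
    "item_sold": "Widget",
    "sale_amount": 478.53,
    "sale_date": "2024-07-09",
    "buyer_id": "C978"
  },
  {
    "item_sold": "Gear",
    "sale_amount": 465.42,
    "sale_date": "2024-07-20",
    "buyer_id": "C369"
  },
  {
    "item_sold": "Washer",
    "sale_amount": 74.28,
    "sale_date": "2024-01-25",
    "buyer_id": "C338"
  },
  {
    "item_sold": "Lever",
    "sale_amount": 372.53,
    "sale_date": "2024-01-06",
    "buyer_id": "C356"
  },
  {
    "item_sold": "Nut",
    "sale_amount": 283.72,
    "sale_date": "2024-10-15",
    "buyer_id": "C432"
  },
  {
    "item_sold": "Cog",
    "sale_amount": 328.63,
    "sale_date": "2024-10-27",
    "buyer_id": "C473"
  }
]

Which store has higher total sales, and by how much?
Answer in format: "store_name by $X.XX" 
store_east by $590.92

Schema mapping: "revenue" (store_west) = "sale_amount" (store_east) = sale amount

Total for store_west: 1412.19
Total for store_east: 2003.11

Difference: |1412.19 - 2003.11| = 590.92
store_east has higher sales by $590.92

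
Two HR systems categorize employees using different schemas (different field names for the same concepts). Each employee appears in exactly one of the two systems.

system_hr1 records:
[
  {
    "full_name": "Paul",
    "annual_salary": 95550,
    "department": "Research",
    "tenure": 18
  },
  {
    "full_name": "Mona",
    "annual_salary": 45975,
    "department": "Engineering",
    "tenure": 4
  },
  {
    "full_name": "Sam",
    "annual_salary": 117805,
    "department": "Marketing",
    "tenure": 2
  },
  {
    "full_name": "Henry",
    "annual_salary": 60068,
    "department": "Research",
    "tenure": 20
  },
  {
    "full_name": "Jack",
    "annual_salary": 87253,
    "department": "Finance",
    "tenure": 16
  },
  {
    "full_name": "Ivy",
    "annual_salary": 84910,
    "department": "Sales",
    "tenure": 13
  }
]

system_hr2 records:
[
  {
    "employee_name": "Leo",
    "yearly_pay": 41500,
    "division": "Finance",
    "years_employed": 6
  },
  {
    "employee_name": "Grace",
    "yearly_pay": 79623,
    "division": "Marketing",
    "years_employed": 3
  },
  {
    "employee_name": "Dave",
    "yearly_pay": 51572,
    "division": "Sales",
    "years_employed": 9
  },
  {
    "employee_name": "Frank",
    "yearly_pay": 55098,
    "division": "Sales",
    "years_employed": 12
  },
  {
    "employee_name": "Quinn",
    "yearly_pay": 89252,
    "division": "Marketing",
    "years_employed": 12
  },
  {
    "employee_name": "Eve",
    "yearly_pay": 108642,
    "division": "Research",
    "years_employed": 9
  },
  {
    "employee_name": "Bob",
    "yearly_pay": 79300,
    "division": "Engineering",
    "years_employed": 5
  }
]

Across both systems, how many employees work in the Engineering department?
2

Schema mapping: "department" (system_hr1) = "division" (system_hr2) = department

Engineering employees in system_hr1: 1
Engineering employees in system_hr2: 1

Total in Engineering: 1 + 1 = 2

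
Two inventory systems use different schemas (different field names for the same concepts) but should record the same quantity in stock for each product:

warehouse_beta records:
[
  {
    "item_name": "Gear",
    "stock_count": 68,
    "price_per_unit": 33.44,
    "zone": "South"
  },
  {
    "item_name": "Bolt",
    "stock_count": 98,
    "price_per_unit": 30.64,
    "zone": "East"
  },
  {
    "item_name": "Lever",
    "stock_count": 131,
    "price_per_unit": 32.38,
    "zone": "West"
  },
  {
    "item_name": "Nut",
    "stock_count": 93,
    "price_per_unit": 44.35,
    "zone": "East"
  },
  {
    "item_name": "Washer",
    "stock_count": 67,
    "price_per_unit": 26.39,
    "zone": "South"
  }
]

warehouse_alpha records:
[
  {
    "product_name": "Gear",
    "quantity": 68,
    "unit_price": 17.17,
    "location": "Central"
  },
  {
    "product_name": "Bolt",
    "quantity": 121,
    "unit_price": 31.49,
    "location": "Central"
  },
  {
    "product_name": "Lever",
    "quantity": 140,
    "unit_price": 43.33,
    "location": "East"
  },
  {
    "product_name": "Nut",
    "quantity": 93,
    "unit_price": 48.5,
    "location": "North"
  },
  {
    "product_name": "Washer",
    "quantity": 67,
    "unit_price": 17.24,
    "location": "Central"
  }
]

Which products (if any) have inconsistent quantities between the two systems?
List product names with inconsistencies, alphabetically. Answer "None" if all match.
Bolt, Lever

Schema mappings:
- "item_name" (warehouse_beta) = "product_name" (warehouse_alpha) = product name
- "stock_count" (warehouse_beta) = "quantity" (warehouse_alpha) = quantity

Comparison:
  Gear: 68 vs 68 - MATCH
  Bolt: 98 vs 121 - MISMATCH
  Lever: 131 vs 140 - MISMATCH
  Nut: 93 vs 93 - MATCH
  Washer: 67 vs 67 - MATCH

Products with inconsistencies: Bolt, Lever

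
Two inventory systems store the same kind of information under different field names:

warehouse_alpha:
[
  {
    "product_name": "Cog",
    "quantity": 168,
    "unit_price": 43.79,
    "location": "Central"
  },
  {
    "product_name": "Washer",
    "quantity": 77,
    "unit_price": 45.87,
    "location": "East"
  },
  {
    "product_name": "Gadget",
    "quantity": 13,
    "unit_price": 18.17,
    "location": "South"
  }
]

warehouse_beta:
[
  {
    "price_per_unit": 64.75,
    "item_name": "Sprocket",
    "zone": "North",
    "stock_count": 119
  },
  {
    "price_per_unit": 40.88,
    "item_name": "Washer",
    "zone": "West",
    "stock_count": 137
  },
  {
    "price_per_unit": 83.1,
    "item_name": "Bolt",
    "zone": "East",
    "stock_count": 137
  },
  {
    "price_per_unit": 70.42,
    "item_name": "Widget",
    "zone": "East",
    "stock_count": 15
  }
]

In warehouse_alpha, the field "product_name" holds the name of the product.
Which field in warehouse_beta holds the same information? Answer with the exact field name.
item_name

In warehouse_alpha, "product_name" holds the name of the product.
The fields in warehouse_beta are: "price_per_unit", "item_name", "zone", "stock_count".
"item_name" is the match: the name refers to the same concept and its values are product-name strings (e.g. 'Bolt', 'Sprocket').
The other fields ("price_per_unit", "zone", "stock_count") hold different kinds of data.

So "product_name" in warehouse_alpha corresponds to "item_name" in warehouse_beta.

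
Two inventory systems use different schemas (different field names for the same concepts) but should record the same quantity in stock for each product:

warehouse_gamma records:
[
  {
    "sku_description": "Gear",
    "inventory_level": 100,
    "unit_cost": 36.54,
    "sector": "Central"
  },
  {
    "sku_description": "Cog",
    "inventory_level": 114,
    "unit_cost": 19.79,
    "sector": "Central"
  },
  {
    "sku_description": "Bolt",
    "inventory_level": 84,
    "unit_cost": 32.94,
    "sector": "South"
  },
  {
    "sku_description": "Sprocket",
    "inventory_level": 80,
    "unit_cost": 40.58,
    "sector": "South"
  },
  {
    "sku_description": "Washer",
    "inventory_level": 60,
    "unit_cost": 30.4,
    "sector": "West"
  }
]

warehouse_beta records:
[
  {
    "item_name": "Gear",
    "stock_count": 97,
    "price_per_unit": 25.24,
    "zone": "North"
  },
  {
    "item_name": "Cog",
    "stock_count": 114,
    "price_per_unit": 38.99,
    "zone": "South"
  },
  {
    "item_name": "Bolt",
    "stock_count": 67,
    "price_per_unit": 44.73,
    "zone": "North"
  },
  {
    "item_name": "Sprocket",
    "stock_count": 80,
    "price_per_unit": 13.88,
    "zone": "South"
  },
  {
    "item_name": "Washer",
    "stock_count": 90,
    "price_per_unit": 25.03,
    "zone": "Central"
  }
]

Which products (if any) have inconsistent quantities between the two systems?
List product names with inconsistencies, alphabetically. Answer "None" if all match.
Bolt, Gear, Washer

Schema mappings:
- "sku_description" (warehouse_gamma) = "item_name" (warehouse_beta) = product name
- "inventory_level" (warehouse_gamma) = "stock_count" (warehouse_beta) = quantity

Comparison:
  Gear: 100 vs 97 - MISMATCH
  Cog: 114 vs 114 - MATCH
  Bolt: 84 vs 67 - MISMATCH
  Sprocket: 80 vs 80 - MATCH
  Washer: 60 vs 90 - MISMATCH

Products with inconsistencies: Bolt, Gear, Washer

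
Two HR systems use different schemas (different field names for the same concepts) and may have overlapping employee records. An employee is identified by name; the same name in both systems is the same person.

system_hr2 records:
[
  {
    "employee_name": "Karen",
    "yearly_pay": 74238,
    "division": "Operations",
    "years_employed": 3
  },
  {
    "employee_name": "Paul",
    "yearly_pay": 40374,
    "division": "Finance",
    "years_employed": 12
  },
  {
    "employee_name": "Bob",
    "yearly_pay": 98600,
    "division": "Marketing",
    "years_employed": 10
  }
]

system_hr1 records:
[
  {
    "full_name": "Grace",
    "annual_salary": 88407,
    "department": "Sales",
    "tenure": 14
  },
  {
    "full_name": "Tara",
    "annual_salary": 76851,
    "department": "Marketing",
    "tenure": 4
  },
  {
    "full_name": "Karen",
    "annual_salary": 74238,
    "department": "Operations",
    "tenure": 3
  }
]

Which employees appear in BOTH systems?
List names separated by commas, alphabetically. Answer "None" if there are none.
Karen

Schema mapping: "employee_name" (system_hr2) = "full_name" (system_hr1) = employee name

Names in system_hr2: ['Bob', 'Karen', 'Paul']
Names in system_hr1: ['Grace', 'Karen', 'Tara']

Intersection: ['Karen']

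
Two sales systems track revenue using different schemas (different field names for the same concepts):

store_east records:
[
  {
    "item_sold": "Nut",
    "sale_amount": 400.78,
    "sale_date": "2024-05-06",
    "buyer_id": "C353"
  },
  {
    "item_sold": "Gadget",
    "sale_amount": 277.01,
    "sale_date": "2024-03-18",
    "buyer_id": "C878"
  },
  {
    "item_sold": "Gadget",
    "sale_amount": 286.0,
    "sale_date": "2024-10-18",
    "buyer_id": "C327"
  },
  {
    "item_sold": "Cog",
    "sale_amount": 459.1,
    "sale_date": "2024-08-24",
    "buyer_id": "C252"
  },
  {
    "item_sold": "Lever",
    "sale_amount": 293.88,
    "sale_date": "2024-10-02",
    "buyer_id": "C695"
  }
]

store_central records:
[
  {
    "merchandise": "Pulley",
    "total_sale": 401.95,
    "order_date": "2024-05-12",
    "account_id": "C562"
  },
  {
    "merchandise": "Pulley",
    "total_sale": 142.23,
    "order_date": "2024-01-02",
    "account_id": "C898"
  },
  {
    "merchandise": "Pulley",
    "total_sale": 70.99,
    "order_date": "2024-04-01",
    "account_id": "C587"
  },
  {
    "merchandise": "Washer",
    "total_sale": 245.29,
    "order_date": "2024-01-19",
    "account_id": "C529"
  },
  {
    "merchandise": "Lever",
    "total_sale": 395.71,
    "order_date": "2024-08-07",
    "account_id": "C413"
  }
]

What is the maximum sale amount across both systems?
459.1

Reconcile: "sale_amount" (store_east) = "total_sale" (store_central) = sale amount

Maximum in store_east: 459.1
Maximum in store_central: 401.95

Overall maximum: max(459.1, 401.95) = 459.1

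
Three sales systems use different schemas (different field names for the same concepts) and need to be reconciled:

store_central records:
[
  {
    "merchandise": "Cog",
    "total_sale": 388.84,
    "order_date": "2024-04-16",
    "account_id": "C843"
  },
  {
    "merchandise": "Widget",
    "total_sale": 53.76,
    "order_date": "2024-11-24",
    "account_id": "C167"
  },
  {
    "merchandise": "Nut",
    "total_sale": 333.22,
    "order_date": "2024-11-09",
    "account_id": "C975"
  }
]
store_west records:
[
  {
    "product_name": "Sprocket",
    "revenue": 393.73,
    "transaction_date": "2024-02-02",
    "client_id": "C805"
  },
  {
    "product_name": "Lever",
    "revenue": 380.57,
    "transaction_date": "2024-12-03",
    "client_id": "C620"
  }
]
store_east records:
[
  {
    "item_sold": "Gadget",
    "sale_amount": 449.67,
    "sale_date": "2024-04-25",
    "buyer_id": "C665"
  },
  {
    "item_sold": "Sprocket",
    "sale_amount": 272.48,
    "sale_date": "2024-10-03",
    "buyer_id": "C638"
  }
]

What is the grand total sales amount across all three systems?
2272.27

Schema reconciliation - all amount fields map to sale amount:

store_central (total_sale): 775.82
store_west (revenue): 774.3
store_east (sale_amount): 722.15

Grand total: 2272.27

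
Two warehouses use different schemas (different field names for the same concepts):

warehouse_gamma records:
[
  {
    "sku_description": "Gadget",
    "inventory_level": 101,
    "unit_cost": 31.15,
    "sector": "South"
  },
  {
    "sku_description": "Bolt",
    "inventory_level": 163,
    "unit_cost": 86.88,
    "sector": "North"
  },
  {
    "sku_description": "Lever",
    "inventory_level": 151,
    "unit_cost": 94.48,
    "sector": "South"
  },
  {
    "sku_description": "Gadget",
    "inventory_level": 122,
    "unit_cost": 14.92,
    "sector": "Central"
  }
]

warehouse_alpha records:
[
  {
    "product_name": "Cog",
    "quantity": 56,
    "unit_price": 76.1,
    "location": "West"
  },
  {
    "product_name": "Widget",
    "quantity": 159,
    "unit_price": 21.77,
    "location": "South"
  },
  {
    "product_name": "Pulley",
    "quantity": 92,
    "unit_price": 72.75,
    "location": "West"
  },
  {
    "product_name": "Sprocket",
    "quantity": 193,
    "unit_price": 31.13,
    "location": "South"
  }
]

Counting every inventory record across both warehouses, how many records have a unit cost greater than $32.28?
4

Schema mapping: "unit_cost" (warehouse_gamma) = "unit_price" (warehouse_alpha) = unit cost

Records > $32.28 in warehouse_gamma: 2
Records > $32.28 in warehouse_alpha: 2

Total count: 2 + 2 = 4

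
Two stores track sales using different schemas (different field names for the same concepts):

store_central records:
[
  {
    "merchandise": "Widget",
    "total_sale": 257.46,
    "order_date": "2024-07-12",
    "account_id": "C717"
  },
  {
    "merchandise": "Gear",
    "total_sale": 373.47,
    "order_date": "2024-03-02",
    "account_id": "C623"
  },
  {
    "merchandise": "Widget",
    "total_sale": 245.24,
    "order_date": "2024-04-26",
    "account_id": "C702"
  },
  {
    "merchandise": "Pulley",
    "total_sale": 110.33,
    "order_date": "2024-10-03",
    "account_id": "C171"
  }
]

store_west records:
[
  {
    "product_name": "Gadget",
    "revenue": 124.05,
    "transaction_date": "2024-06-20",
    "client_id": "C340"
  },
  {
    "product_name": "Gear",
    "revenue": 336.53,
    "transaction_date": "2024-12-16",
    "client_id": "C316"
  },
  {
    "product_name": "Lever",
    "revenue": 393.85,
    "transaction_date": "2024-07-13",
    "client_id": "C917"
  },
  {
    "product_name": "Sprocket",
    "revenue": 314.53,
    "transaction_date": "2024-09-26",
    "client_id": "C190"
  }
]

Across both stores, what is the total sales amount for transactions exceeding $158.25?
1921.08

Schema mapping: "total_sale" (store_central) = "revenue" (store_west) = sale amount

Sum of sales > $158.25 in store_central: 876.17
Sum of sales > $158.25 in store_west: 1044.91

Total: 876.17 + 1044.91 = 1921.08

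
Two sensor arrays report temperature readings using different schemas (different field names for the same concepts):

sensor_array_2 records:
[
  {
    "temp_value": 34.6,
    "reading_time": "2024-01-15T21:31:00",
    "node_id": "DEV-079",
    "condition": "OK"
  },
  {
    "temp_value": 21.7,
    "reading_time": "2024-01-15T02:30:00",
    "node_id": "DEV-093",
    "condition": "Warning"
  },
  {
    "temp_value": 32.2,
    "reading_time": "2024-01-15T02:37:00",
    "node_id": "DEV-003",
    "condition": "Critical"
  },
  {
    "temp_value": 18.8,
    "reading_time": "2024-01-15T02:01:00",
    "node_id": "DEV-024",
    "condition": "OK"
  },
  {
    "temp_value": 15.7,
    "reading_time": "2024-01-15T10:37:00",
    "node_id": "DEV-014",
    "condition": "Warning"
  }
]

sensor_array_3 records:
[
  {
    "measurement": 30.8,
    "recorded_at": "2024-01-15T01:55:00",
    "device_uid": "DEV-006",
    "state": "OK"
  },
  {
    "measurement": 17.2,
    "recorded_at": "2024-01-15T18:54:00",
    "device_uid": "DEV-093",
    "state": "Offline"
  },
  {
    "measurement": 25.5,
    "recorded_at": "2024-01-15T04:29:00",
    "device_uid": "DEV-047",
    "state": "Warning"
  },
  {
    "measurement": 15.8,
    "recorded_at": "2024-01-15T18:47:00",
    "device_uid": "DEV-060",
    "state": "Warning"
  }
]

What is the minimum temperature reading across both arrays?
15.7

Schema mapping: "temp_value" (sensor_array_2) = "measurement" (sensor_array_3) = temperature reading

Minimum in sensor_array_2: 15.7
Minimum in sensor_array_3: 15.8

Overall minimum: min(15.7, 15.8) = 15.7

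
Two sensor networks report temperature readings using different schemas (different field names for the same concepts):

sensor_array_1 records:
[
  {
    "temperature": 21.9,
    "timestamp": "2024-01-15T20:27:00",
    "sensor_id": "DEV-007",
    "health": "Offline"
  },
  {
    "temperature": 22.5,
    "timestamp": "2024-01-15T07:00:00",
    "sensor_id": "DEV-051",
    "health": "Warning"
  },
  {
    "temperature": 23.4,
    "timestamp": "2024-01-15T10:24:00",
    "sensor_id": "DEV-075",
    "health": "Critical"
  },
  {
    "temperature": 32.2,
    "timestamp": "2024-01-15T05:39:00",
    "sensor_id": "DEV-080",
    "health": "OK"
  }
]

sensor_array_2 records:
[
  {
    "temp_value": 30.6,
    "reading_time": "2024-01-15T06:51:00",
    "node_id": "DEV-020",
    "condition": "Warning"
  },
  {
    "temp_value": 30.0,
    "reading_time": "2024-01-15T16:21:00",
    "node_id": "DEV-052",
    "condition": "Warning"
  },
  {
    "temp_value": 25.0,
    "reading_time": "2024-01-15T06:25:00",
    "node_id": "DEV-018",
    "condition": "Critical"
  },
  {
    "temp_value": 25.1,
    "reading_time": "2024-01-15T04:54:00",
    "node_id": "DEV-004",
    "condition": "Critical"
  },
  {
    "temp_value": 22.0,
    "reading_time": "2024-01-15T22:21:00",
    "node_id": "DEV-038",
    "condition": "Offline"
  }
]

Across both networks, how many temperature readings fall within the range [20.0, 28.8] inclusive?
6

Schema mapping: "temperature" (sensor_array_1) = "temp_value" (sensor_array_2) = temperature

Readings in [20.0, 28.8] from sensor_array_1: 3
Readings in [20.0, 28.8] from sensor_array_2: 3

Total count: 3 + 3 = 6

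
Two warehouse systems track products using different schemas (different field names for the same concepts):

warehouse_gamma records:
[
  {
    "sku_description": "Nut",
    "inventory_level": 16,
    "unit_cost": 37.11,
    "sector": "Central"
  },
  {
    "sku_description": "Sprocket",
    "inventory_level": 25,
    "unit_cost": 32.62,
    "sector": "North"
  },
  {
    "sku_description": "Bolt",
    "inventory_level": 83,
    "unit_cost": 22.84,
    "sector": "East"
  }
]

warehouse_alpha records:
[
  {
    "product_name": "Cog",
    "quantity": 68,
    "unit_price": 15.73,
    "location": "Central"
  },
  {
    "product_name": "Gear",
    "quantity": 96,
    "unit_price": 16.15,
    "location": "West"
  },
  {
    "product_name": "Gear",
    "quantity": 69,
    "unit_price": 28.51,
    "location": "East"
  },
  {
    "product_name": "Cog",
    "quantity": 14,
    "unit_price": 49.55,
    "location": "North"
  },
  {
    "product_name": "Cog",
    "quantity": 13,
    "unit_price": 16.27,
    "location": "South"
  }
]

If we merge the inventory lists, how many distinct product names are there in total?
5

Schema mapping: "sku_description" (warehouse_gamma) = "product_name" (warehouse_alpha) = product name

Products in warehouse_gamma: ['Bolt', 'Nut', 'Sprocket']
Products in warehouse_alpha: ['Cog', 'Gear']

Union (unique products): ['Bolt', 'Cog', 'Gear', 'Nut', 'Sprocket']
Count: 5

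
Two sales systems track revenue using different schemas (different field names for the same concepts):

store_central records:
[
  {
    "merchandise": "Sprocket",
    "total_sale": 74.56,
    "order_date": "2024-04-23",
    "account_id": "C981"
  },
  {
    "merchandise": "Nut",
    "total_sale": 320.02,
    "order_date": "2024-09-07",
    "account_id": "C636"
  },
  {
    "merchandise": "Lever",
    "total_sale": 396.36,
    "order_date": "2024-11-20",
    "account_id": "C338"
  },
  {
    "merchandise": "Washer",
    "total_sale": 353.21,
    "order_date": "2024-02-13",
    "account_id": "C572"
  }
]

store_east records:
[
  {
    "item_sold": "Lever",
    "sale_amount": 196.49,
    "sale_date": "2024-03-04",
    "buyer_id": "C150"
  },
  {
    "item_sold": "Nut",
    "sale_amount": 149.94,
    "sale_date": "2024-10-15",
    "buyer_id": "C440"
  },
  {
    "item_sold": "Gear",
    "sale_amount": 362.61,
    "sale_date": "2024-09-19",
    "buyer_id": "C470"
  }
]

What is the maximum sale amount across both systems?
396.36

Reconcile: "total_sale" (store_central) = "sale_amount" (store_east) = sale amount

Maximum in store_central: 396.36
Maximum in store_east: 362.61

Overall maximum: max(396.36, 362.61) = 396.36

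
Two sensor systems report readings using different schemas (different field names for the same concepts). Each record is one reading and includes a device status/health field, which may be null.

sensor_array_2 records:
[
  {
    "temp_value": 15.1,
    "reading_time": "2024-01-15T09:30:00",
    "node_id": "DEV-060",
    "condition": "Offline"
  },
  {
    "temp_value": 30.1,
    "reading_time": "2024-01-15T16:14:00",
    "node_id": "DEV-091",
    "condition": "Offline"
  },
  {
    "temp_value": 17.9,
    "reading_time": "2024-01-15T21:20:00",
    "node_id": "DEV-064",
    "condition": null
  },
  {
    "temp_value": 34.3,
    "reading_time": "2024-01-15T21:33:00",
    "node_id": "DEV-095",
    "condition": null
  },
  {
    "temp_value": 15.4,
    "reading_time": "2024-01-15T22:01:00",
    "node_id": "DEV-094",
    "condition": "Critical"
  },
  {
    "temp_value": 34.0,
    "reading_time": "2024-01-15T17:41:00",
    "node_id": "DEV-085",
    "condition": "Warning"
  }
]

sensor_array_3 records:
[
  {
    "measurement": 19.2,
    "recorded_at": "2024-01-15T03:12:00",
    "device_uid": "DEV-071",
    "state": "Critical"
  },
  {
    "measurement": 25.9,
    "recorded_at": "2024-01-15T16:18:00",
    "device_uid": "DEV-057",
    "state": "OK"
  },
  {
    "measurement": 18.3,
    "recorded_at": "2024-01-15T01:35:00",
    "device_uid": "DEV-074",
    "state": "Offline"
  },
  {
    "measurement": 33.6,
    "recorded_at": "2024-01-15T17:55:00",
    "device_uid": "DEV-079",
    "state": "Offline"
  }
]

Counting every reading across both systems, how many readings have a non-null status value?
8

Schema mapping: "condition" (sensor_array_2) = "state" (sensor_array_3) = status

Non-null in sensor_array_2: 4
Non-null in sensor_array_3: 4

Total non-null: 4 + 4 = 8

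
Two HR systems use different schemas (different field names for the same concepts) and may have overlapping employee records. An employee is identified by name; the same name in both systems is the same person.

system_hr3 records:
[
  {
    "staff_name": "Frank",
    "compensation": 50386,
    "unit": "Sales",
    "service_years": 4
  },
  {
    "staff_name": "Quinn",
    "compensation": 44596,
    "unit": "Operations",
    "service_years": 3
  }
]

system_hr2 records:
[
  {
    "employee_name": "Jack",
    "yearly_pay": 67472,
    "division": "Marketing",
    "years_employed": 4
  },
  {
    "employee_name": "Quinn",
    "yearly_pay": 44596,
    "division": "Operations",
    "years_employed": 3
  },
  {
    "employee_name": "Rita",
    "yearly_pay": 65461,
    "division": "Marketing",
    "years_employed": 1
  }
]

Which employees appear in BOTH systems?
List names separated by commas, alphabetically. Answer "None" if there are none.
Quinn

Schema mapping: "staff_name" (system_hr3) = "employee_name" (system_hr2) = employee name

Names in system_hr3: ['Frank', 'Quinn']
Names in system_hr2: ['Jack', 'Quinn', 'Rita']

Intersection: ['Quinn']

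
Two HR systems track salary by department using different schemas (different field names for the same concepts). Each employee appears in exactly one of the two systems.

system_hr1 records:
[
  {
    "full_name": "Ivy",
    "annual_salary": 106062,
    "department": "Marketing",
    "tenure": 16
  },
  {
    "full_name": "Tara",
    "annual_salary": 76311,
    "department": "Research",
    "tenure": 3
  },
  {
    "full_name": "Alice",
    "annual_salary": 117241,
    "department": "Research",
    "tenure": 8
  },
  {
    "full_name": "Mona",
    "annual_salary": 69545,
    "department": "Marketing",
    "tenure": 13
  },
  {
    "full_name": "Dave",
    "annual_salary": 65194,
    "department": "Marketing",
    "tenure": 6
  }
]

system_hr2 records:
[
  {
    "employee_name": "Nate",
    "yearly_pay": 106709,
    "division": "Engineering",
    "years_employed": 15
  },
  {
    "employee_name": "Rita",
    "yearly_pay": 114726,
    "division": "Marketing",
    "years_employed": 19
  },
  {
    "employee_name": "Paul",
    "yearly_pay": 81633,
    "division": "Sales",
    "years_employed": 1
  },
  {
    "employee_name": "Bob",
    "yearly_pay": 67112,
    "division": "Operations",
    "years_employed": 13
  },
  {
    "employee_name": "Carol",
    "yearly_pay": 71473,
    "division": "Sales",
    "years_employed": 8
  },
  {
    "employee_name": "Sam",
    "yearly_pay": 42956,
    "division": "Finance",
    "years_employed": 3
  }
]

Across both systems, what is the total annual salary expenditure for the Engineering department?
106709

Schema mappings:
- "department" (system_hr1) = "division" (system_hr2) = department
- "annual_salary" (system_hr1) = "yearly_pay" (system_hr2) = salary

Engineering salaries from system_hr1: 0
Engineering salaries from system_hr2: 106709

Total: 0 + 106709 = 106709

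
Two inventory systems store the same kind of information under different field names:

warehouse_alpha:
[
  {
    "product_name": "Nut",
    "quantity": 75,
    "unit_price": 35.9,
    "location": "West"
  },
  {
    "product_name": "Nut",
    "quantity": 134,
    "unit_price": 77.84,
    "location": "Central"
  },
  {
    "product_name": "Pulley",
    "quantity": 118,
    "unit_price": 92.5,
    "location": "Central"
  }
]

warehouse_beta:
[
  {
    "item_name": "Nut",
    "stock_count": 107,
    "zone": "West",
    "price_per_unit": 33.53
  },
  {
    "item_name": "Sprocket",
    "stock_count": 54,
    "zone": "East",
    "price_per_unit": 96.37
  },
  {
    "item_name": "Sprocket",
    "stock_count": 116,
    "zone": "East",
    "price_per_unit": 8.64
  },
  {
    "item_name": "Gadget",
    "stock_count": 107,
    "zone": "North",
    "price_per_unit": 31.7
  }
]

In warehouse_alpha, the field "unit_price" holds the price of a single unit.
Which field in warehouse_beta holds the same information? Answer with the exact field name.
price_per_unit

In warehouse_alpha, "unit_price" holds the price of a single unit.
The fields in warehouse_beta are: "item_name", "stock_count", "zone", "price_per_unit".
"price_per_unit" is the match: the name refers to the same concept and its values are decimal currency amounts (e.g. 33.53, 96.37).
The other fields ("item_name", "stock_count", "zone") hold different kinds of data.

So "unit_price" in warehouse_alpha corresponds to "price_per_unit" in warehouse_beta.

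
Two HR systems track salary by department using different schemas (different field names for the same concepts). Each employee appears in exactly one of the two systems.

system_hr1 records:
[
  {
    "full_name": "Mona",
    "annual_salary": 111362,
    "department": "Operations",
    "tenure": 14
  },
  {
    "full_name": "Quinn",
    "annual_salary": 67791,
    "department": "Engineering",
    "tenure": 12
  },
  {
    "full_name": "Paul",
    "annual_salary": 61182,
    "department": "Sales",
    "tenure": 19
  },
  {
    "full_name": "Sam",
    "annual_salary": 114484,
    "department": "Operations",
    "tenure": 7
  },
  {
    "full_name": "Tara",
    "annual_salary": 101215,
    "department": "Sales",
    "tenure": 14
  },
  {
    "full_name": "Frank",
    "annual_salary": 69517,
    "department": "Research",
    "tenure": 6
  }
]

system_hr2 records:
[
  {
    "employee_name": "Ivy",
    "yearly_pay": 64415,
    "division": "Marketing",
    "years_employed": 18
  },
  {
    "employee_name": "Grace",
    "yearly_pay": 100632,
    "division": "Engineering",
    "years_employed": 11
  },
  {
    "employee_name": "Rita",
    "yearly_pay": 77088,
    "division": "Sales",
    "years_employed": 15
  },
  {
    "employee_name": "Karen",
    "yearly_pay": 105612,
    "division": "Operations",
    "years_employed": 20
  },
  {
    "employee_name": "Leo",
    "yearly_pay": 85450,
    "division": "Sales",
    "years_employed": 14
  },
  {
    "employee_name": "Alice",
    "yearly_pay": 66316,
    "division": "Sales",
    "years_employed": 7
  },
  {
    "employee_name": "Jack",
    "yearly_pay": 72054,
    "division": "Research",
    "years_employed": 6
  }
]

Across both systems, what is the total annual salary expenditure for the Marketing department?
64415

Schema mappings:
- "department" (system_hr1) = "division" (system_hr2) = department
- "annual_salary" (system_hr1) = "yearly_pay" (system_hr2) = salary

Marketing salaries from system_hr1: 0
Marketing salaries from system_hr2: 64415

Total: 0 + 64415 = 64415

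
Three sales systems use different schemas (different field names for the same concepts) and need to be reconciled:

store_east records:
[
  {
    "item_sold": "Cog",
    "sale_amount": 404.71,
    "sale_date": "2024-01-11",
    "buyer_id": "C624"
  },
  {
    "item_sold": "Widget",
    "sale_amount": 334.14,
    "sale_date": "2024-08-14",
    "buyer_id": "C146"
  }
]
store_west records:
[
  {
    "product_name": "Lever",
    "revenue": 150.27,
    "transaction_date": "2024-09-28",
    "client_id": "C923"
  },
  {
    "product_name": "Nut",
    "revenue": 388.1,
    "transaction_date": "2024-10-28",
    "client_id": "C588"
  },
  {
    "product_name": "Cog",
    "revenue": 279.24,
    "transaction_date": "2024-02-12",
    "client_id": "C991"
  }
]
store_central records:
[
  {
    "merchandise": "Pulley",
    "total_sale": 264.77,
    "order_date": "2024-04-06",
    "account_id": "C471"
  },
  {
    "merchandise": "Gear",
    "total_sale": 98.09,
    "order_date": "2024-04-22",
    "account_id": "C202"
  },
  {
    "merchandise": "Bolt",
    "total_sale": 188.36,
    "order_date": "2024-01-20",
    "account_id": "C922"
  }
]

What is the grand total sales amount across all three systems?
2107.68

Schema reconciliation - all amount fields map to sale amount:

store_east (sale_amount): 738.85
store_west (revenue): 817.61
store_central (total_sale): 551.22

Grand total: 2107.68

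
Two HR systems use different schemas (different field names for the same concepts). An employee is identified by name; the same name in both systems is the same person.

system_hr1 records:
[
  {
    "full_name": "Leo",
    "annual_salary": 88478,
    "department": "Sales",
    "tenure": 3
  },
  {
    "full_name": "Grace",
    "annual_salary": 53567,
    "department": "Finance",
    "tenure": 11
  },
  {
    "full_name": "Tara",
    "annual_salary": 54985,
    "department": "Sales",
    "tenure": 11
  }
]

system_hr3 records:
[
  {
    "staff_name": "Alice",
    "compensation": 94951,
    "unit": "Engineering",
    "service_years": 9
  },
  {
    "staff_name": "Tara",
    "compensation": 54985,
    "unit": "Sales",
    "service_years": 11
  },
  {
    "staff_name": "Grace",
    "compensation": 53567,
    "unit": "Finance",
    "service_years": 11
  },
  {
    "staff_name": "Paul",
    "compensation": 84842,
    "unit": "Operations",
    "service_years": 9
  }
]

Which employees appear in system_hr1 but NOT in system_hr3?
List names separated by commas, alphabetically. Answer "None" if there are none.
Leo

Schema mapping: "full_name" (system_hr1) = "staff_name" (system_hr3) = employee name

Names in system_hr1: ['Grace', 'Leo', 'Tara']
Names in system_hr3: ['Alice', 'Grace', 'Paul', 'Tara']

In system_hr1 but not system_hr3: ['Leo']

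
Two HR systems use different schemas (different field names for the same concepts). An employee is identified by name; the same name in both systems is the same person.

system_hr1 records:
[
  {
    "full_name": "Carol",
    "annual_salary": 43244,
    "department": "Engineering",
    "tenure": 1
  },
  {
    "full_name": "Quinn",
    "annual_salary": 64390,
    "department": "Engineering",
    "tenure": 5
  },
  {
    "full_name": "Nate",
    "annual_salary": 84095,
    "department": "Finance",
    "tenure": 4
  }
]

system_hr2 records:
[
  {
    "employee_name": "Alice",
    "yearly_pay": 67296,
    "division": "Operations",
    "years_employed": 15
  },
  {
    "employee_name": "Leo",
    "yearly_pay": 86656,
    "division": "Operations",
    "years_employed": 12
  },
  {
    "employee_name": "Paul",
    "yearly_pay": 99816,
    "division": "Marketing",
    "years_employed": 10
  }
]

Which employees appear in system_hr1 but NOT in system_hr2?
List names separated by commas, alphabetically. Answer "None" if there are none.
Carol, Nate, Quinn

Schema mapping: "full_name" (system_hr1) = "employee_name" (system_hr2) = employee name

Names in system_hr1: ['Carol', 'Nate', 'Quinn']
Names in system_hr2: ['Alice', 'Leo', 'Paul']

In system_hr1 but not system_hr2: ['Carol', 'Nate', 'Quinn']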